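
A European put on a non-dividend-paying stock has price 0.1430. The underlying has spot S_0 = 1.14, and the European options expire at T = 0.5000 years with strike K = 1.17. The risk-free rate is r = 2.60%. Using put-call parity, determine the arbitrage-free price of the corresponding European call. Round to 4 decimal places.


Answer: Call price = 0.1281

Derivation:
Put-call parity: C - P = S_0 * exp(-qT) - K * exp(-rT).
S_0 * exp(-qT) = 1.1400 * 1.00000000 = 1.14000000
K * exp(-rT) = 1.1700 * 0.98708414 = 1.15488844
C = P + S*exp(-qT) - K*exp(-rT)
C = 0.1430 + 1.14000000 - 1.15488844 = 0.1281


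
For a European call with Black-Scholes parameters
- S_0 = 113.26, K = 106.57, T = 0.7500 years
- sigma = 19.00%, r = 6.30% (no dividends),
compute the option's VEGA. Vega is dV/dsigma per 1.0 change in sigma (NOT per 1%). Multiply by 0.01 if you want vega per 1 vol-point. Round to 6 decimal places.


Answer: Vega = 29.770517

Derivation:
d1 = 0.7394429644; d2 = 0.5748981377
phi(d1) = 0.3035143214; exp(-qT) = 1.0000000000; exp(-rT) = 0.9538489056
Vega = S * exp(-qT) * phi(d1) * sqrt(T) = 113.2600 * 1.0000000000 * 0.3035143214 * 0.8660254038 = 29.770517


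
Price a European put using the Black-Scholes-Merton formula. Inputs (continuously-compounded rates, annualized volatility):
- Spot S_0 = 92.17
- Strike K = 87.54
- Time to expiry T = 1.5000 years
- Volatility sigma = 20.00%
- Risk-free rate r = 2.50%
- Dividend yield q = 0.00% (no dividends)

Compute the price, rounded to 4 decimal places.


Answer: Price = 5.2346

Derivation:
d1 = (ln(S/K) + (r - q + 0.5*sigma^2) * T) / (sigma * sqrt(T)) = 0.48597414
d2 = d1 - sigma * sqrt(T) = 0.24102516
exp(-rT) = 0.96319442; exp(-qT) = 1.00000000
P = K * exp(-rT) * N(-d2) - S_0 * exp(-qT) * N(-d1)
N(-d1) = 0.31349275; N(-d2) = 0.40476781
P = 87.5400 * 0.96319442 * 0.40476781 - 92.1700 * 1.00000000 * 0.31349275 = 5.2346


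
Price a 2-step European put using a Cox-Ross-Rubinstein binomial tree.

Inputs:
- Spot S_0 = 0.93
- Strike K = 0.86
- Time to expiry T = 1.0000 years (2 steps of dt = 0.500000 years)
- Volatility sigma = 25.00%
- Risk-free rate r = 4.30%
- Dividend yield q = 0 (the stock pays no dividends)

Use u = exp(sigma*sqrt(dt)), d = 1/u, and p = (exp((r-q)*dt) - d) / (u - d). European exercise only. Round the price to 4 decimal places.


dt = T/N = 0.500000
u = exp(sigma*sqrt(dt)) = 1.193365; d = 1/u = 0.837967
p = (exp((r-q)*dt) - d) / (u - d) = 0.517071
Discount per step: exp(-r*dt) = 0.978729
Stock lattice S(k, i) with i counting down-moves:
  k=0: S(0,0) = 0.9300
  k=1: S(1,0) = 1.1098; S(1,1) = 0.7793
  k=2: S(2,0) = 1.3244; S(2,1) = 0.9300; S(2,2) = 0.6530
Terminal payoffs V(N, i) = max(K - S_T, 0):
  V(2,0) = 0.000000; V(2,1) = 0.000000; V(2,2) = 0.206965
Backward induction: V(k, i) = exp(-r*dt) * [p * V(k+1, i) + (1-p) * V(k+1, i+1)].
  V(1,0) = exp(-r*dt) * [p*0.000000 + (1-p)*0.000000] = 0.000000
  V(1,1) = exp(-r*dt) * [p*0.000000 + (1-p)*0.206965] = 0.097823
  V(0,0) = exp(-r*dt) * [p*0.000000 + (1-p)*0.097823] = 0.046237

Answer: Price = V(0,0) = 0.0462


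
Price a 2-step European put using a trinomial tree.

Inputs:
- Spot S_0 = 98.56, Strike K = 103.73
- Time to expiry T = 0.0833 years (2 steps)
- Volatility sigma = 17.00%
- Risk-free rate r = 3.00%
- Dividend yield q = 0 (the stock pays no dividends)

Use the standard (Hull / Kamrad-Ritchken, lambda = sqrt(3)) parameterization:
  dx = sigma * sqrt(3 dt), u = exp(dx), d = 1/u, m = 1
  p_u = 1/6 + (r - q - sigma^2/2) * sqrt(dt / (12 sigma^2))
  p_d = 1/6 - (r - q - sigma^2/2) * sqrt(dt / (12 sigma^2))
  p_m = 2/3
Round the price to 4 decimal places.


dt = T/N = 0.041650; dx = sigma*sqrt(3*dt) = 0.060092
u = exp(dx) = 1.061934; d = 1/u = 0.941678
p_u = 0.172056, p_m = 0.666667, p_d = 0.161278
Discount per step: exp(-r*dt) = 0.998751
Stock lattice S(k, j) with j the centered position index:
  k=0: S(0,+0) = 98.5600
  k=1: S(1,-1) = 92.8118; S(1,+0) = 98.5600; S(1,+1) = 104.6642
  k=2: S(2,-2) = 87.3988; S(2,-1) = 92.8118; S(2,+0) = 98.5600; S(2,+1) = 104.6642; S(2,+2) = 111.1466
Terminal payoffs V(N, j) = max(K - S_T, 0):
  V(2,-2) = 16.331214; V(2,-1) = 10.918232; V(2,+0) = 5.170000; V(2,+1) = 0.000000; V(2,+2) = 0.000000
Backward induction: V(k, j) = exp(-r*dt) * [p_u * V(k+1, j+1) + p_m * V(k+1, j) + p_d * V(k+1, j-1)]
  V(1,-1) = exp(-r*dt) * [p_u*5.170000 + p_m*10.918232 + p_d*16.331214] = 10.788721
  V(1,+0) = exp(-r*dt) * [p_u*0.000000 + p_m*5.170000 + p_d*10.918232] = 5.201032
  V(1,+1) = exp(-r*dt) * [p_u*0.000000 + p_m*0.000000 + p_d*5.170000] = 0.832765
  V(0,+0) = exp(-r*dt) * [p_u*0.832765 + p_m*5.201032 + p_d*10.788721] = 5.343936

Answer: Price = V(0,0) = 5.3439


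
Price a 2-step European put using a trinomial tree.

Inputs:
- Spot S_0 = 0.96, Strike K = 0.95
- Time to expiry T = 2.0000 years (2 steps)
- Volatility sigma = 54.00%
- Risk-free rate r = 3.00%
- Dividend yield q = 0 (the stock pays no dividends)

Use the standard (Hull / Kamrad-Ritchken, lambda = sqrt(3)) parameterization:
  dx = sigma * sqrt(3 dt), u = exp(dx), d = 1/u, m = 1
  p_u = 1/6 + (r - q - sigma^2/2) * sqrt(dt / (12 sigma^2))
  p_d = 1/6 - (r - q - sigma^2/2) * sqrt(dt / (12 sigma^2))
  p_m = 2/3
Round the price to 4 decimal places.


Answer: Price = V(0,0) = 0.2040

Derivation:
dt = T/N = 1.000000; dx = sigma*sqrt(3*dt) = 0.935307
u = exp(dx) = 2.547997; d = 1/u = 0.392465
p_u = 0.104762, p_m = 0.666667, p_d = 0.228571
Discount per step: exp(-r*dt) = 0.970446
Stock lattice S(k, j) with j the centered position index:
  k=0: S(0,+0) = 0.9600
  k=1: S(1,-1) = 0.3768; S(1,+0) = 0.9600; S(1,+1) = 2.4461
  k=2: S(2,-2) = 0.1479; S(2,-1) = 0.3768; S(2,+0) = 0.9600; S(2,+1) = 2.4461; S(2,+2) = 6.2326
Terminal payoffs V(N, j) = max(K - S_T, 0):
  V(2,-2) = 0.802132; V(2,-1) = 0.573233; V(2,+0) = 0.000000; V(2,+1) = 0.000000; V(2,+2) = 0.000000
Backward induction: V(k, j) = exp(-r*dt) * [p_u * V(k+1, j+1) + p_m * V(k+1, j) + p_d * V(k+1, j-1)]
  V(1,-1) = exp(-r*dt) * [p_u*0.000000 + p_m*0.573233 + p_d*0.802132] = 0.548787
  V(1,+0) = exp(-r*dt) * [p_u*0.000000 + p_m*0.000000 + p_d*0.573233] = 0.127152
  V(1,+1) = exp(-r*dt) * [p_u*0.000000 + p_m*0.000000 + p_d*0.000000] = 0.000000
  V(0,+0) = exp(-r*dt) * [p_u*0.000000 + p_m*0.127152 + p_d*0.548787] = 0.203993


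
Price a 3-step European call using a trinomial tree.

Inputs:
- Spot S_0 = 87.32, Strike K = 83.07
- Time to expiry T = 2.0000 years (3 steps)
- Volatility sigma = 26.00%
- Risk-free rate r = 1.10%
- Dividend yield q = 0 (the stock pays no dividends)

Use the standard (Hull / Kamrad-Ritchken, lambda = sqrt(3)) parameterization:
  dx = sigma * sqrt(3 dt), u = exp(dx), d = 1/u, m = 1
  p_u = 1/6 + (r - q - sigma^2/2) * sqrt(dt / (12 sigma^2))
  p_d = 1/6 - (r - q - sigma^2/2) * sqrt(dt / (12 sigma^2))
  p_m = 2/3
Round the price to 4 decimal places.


Answer: Price = V(0,0) = 15.0713

Derivation:
dt = T/N = 0.666667; dx = sigma*sqrt(3*dt) = 0.367696
u = exp(dx) = 1.444402; d = 1/u = 0.692328
p_u = 0.145997, p_m = 0.666667, p_d = 0.187336
Discount per step: exp(-r*dt) = 0.992693
Stock lattice S(k, j) with j the centered position index:
  k=0: S(0,+0) = 87.3200
  k=1: S(1,-1) = 60.4541; S(1,+0) = 87.3200; S(1,+1) = 126.1252
  k=2: S(2,-2) = 41.8540; S(2,-1) = 60.4541; S(2,+0) = 87.3200; S(2,+1) = 126.1252; S(2,+2) = 182.1755
  k=3: S(3,-3) = 28.9767; S(3,-2) = 41.8540; S(3,-1) = 60.4541; S(3,+0) = 87.3200; S(3,+1) = 126.1252; S(3,+2) = 182.1755; S(3,+3) = 263.1347
Terminal payoffs V(N, j) = max(S_T - K, 0):
  V(3,-3) = 0.000000; V(3,-2) = 0.000000; V(3,-1) = 0.000000; V(3,+0) = 4.250000; V(3,+1) = 43.055199; V(3,+2) = 99.105514; V(3,+3) = 180.064711
Backward induction: V(k, j) = exp(-r*dt) * [p_u * V(k+1, j+1) + p_m * V(k+1, j) + p_d * V(k+1, j-1)]
  V(2,-2) = exp(-r*dt) * [p_u*0.000000 + p_m*0.000000 + p_d*0.000000] = 0.000000
  V(2,-1) = exp(-r*dt) * [p_u*4.250000 + p_m*0.000000 + p_d*0.000000] = 0.615955
  V(2,+0) = exp(-r*dt) * [p_u*43.055199 + p_m*4.250000 + p_d*0.000000] = 9.052650
  V(2,+1) = exp(-r*dt) * [p_u*99.105514 + p_m*43.055199 + p_d*4.250000] = 43.647532
  V(2,+2) = exp(-r*dt) * [p_u*180.064711 + p_m*99.105514 + p_d*43.055199] = 99.691350
  V(1,-1) = exp(-r*dt) * [p_u*9.052650 + p_m*0.615955 + p_d*0.000000] = 1.719643
  V(1,+0) = exp(-r*dt) * [p_u*43.647532 + p_m*9.052650 + p_d*0.615955] = 12.431418
  V(1,+1) = exp(-r*dt) * [p_u*99.691350 + p_m*43.647532 + p_d*9.052650] = 45.017576
  V(0,+0) = exp(-r*dt) * [p_u*45.017576 + p_m*12.431418 + p_d*1.719643] = 15.071282


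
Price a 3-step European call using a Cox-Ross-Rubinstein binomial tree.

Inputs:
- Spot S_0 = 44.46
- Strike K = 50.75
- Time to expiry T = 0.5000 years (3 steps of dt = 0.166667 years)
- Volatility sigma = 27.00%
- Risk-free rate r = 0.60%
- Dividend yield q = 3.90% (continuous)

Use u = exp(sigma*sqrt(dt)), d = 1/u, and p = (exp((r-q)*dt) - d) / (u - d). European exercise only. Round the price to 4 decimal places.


dt = T/N = 0.166667
u = exp(sigma*sqrt(dt)) = 1.116532; d = 1/u = 0.895631
p = (exp((r-q)*dt) - d) / (u - d) = 0.447641
Discount per step: exp(-r*dt) = 0.999000
Stock lattice S(k, i) with i counting down-moves:
  k=0: S(0,0) = 44.4600
  k=1: S(1,0) = 49.6410; S(1,1) = 39.8197
  k=2: S(2,0) = 55.4257; S(2,1) = 44.4600; S(2,2) = 35.6638
  k=3: S(3,0) = 61.8846; S(3,1) = 49.6410; S(3,2) = 39.8197; S(3,3) = 31.9416
Terminal payoffs V(N, i) = max(S_T - K, 0):
  V(3,0) = 11.134579; V(3,1) = 0.000000; V(3,2) = 0.000000; V(3,3) = 0.000000
Backward induction: V(k, i) = exp(-r*dt) * [p * V(k+1, i) + (1-p) * V(k+1, i+1)].
  V(2,0) = exp(-r*dt) * [p*11.134579 + (1-p)*0.000000] = 4.979317
  V(2,1) = exp(-r*dt) * [p*0.000000 + (1-p)*0.000000] = 0.000000
  V(2,2) = exp(-r*dt) * [p*0.000000 + (1-p)*0.000000] = 0.000000
  V(1,0) = exp(-r*dt) * [p*4.979317 + (1-p)*0.000000] = 2.226720
  V(1,1) = exp(-r*dt) * [p*0.000000 + (1-p)*0.000000] = 0.000000
  V(0,0) = exp(-r*dt) * [p*2.226720 + (1-p)*0.000000] = 0.995776

Answer: Price = V(0,0) = 0.9958


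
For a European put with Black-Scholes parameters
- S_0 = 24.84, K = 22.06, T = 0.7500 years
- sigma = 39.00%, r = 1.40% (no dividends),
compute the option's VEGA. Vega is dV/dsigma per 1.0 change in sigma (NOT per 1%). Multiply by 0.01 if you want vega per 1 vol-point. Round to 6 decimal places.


d1 = 0.5513746684; d2 = 0.2136247609
phi(d1) = 0.3426843405; exp(-qT) = 1.0000000000; exp(-rT) = 0.9895549326
Vega = S * exp(-qT) * phi(d1) * sqrt(T) = 24.8400 * 1.0000000000 * 0.3426843405 * 0.8660254038 = 7.371850

Answer: Vega = 7.371850


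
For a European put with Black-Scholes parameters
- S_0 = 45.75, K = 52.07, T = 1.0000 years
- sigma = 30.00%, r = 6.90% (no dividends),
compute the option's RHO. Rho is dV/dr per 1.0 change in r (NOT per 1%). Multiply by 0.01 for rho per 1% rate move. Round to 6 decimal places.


d1 = -0.0513239182; d2 = -0.3513239182
phi(d1) = 0.3984171904; exp(-qT) = 1.0000000000; exp(-rT) = 0.9333266801
N(-d2) = 0.6373273235
Rho = -K*T*exp(-rT)*N(-d2) = -52.0700 * 1.0000 * 0.9333266801 * 0.6373273235 = -30.973037

Answer: Rho = -30.973037


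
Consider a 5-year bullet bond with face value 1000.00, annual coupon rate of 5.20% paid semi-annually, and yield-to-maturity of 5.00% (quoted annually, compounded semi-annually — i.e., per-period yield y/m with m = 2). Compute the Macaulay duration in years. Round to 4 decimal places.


Coupon per period c = face * coupon_rate / m = 26.000000
Periods per year m = 2; per-period yield y/m = 0.025000
Number of cashflows N = 10
Cashflows (t years, CF_t, discount factor 1/(1+y/m)^(m*t), PV):
  t = 0.5000: CF_t = 26.000000, DF = 0.975610, PV = 25.365854
  t = 1.0000: CF_t = 26.000000, DF = 0.951814, PV = 24.747174
  t = 1.5000: CF_t = 26.000000, DF = 0.928599, PV = 24.143585
  t = 2.0000: CF_t = 26.000000, DF = 0.905951, PV = 23.554717
  t = 2.5000: CF_t = 26.000000, DF = 0.883854, PV = 22.980211
  t = 3.0000: CF_t = 26.000000, DF = 0.862297, PV = 22.419719
  t = 3.5000: CF_t = 26.000000, DF = 0.841265, PV = 21.872896
  t = 4.0000: CF_t = 26.000000, DF = 0.820747, PV = 21.339411
  t = 4.5000: CF_t = 26.000000, DF = 0.800728, PV = 20.818937
  t = 5.0000: CF_t = 1026.000000, DF = 0.781198, PV = 801.509560
Price P = sum_t PV_t = 1008.752064
Macaulay numerator sum_t t * PV_t:
  t * PV_t at t = 0.5000: 12.682927
  t * PV_t at t = 1.0000: 24.747174
  t * PV_t at t = 1.5000: 36.215377
  t * PV_t at t = 2.0000: 47.109434
  t * PV_t at t = 2.5000: 57.450529
  t * PV_t at t = 3.0000: 67.259156
  t * PV_t at t = 3.5000: 76.555136
  t * PV_t at t = 4.0000: 85.357643
  t * PV_t at t = 4.5000: 93.685218
  t * PV_t at t = 5.0000: 4007.547801
Macaulay duration D = (sum_t t * PV_t) / P = 4508.610395 / 1008.752064 = 4.469493

Answer: Macaulay duration = 4.4695 years


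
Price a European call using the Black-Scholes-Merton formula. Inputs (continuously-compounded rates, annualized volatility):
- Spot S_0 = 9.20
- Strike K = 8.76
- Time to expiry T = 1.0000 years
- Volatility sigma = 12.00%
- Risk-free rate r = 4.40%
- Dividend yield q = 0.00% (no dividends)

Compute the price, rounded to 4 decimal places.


Answer: Price = 0.9493

Derivation:
d1 = (ln(S/K) + (r - q + 0.5*sigma^2) * T) / (sigma * sqrt(T)) = 0.83506316
d2 = d1 - sigma * sqrt(T) = 0.71506316
exp(-rT) = 0.95695396; exp(-qT) = 1.00000000
C = S_0 * exp(-qT) * N(d1) - K * exp(-rT) * N(d2)
N(d1) = 0.79815893; N(d2) = 0.76271499
C = 9.2000 * 1.00000000 * 0.79815893 - 8.7600 * 0.95695396 * 0.76271499 = 0.9493


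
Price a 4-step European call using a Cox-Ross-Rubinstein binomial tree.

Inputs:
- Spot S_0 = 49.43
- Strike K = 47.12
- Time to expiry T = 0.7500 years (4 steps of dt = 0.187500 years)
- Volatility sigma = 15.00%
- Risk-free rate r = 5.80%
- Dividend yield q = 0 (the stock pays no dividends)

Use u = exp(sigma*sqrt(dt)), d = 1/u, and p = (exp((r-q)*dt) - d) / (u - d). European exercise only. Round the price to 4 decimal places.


dt = T/N = 0.187500
u = exp(sigma*sqrt(dt)) = 1.067108; d = 1/u = 0.937113
p = (exp((r-q)*dt) - d) / (u - d) = 0.567881
Discount per step: exp(-r*dt) = 0.989184
Stock lattice S(k, i) with i counting down-moves:
  k=0: S(0,0) = 49.4300
  k=1: S(1,0) = 52.7471; S(1,1) = 46.3215
  k=2: S(2,0) = 56.2869; S(2,1) = 49.4300; S(2,2) = 43.4084
  k=3: S(3,0) = 60.0642; S(3,1) = 52.7471; S(3,2) = 46.3215; S(3,3) = 40.6786
  k=4: S(4,0) = 64.0949; S(4,1) = 56.2869; S(4,2) = 49.4300; S(4,3) = 43.4084; S(4,4) = 38.1204
Terminal payoffs V(N, i) = max(S_T - K, 0):
  V(4,0) = 16.974922; V(4,1) = 9.166873; V(4,2) = 2.310000; V(4,3) = 0.000000; V(4,4) = 0.000000
Backward induction: V(k, i) = exp(-r*dt) * [p * V(k+1, i) + (1-p) * V(k+1, i+1)].
  V(3,0) = exp(-r*dt) * [p*16.974922 + (1-p)*9.166873] = 13.453809
  V(3,1) = exp(-r*dt) * [p*9.166873 + (1-p)*2.310000] = 6.136787
  V(3,2) = exp(-r*dt) * [p*2.310000 + (1-p)*0.000000] = 1.297617
  V(3,3) = exp(-r*dt) * [p*0.000000 + (1-p)*0.000000] = 0.000000
  V(2,0) = exp(-r*dt) * [p*13.453809 + (1-p)*6.136787] = 10.180668
  V(2,1) = exp(-r*dt) * [p*6.136787 + (1-p)*1.297617] = 4.001932
  V(2,2) = exp(-r*dt) * [p*1.297617 + (1-p)*0.000000] = 0.728922
  V(1,0) = exp(-r*dt) * [p*10.180668 + (1-p)*4.001932] = 7.429484
  V(1,1) = exp(-r*dt) * [p*4.001932 + (1-p)*0.728922] = 2.559616
  V(0,0) = exp(-r*dt) * [p*7.429484 + (1-p)*2.559616] = 5.267525

Answer: Price = V(0,0) = 5.2675


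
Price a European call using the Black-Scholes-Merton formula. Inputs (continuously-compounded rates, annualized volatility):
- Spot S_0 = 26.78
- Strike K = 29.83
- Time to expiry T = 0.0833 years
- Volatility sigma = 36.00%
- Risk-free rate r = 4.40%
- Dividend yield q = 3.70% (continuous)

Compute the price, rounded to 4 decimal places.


Answer: Price = 0.2289

Derivation:
d1 = (ln(S/K) + (r - q + 0.5*sigma^2) * T) / (sigma * sqrt(T)) = -0.98052070
d2 = d1 - sigma * sqrt(T) = -1.08442296
exp(-rT) = 0.99634151; exp(-qT) = 0.99692264
C = S_0 * exp(-qT) * N(d1) - K * exp(-rT) * N(d2)
N(d1) = 0.16341458; N(d2) = 0.13908865
C = 26.7800 * 0.99692264 * 0.16341458 - 29.8300 * 0.99634151 * 0.13908865 = 0.2289


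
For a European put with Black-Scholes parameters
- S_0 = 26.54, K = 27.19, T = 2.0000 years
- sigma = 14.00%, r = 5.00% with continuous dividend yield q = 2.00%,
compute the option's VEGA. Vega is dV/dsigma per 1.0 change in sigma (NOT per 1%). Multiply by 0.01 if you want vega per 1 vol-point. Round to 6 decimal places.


Answer: Vega = 13.834083

Derivation:
d1 = 0.2798312975; d2 = 0.0818413988
phi(d1) = 0.3836244074; exp(-qT) = 0.9607894392; exp(-rT) = 0.9048374180
Vega = S * exp(-qT) * phi(d1) * sqrt(T) = 26.5400 * 0.9607894392 * 0.3836244074 * 1.4142135624 = 13.834083


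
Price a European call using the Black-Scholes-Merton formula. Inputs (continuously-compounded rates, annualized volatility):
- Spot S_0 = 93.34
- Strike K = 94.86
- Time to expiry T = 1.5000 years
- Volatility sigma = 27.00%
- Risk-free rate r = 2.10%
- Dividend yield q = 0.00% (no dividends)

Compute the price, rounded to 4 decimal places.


d1 = (ln(S/K) + (r - q + 0.5*sigma^2) * T) / (sigma * sqrt(T)) = 0.21174968
d2 = d1 - sigma * sqrt(T) = -0.11893144
exp(-rT) = 0.96899096; exp(-qT) = 1.00000000
C = S_0 * exp(-qT) * N(d1) - K * exp(-rT) * N(d2)
N(d1) = 0.58384884; N(d2) = 0.45266484
C = 93.3400 * 1.00000000 * 0.58384884 - 94.8600 * 0.96899096 * 0.45266484 = 12.8882

Answer: Price = 12.8882


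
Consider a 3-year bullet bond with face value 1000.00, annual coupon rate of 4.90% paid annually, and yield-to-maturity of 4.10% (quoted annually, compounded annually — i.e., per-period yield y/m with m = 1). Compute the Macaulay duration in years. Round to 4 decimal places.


Coupon per period c = face * coupon_rate / m = 49.000000
Periods per year m = 1; per-period yield y/m = 0.041000
Number of cashflows N = 3
Cashflows (t years, CF_t, discount factor 1/(1+y/m)^(m*t), PV):
  t = 1.0000: CF_t = 49.000000, DF = 0.960615, PV = 47.070125
  t = 2.0000: CF_t = 49.000000, DF = 0.922781, PV = 45.216258
  t = 3.0000: CF_t = 1049.000000, DF = 0.886437, PV = 929.872276
Price P = sum_t PV_t = 1022.158660
Macaulay numerator sum_t t * PV_t:
  t * PV_t at t = 1.0000: 47.070125
  t * PV_t at t = 2.0000: 90.432517
  t * PV_t at t = 3.0000: 2789.616829
Macaulay duration D = (sum_t t * PV_t) / P = 2927.119471 / 1022.158660 = 2.863665

Answer: Macaulay duration = 2.8637 years


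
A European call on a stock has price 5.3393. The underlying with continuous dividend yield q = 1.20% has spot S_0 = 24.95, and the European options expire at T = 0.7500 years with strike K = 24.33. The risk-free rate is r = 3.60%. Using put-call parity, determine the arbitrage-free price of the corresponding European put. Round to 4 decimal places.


Put-call parity: C - P = S_0 * exp(-qT) - K * exp(-rT).
S_0 * exp(-qT) = 24.9500 * 0.99104038 = 24.72645745
K * exp(-rT) = 24.3300 * 0.97336124 = 23.68187901
P = C - S*exp(-qT) + K*exp(-rT)
P = 5.3393 - 24.72645745 + 23.68187901 = 4.2947

Answer: Put price = 4.2947


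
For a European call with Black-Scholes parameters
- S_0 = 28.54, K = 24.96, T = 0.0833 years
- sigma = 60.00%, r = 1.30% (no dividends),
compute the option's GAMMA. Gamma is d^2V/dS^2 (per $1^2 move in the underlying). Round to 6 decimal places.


d1 = 0.8668279169; d2 = 0.6936574806
phi(d1) = 0.2739981699; exp(-qT) = 1.0000000000; exp(-rT) = 0.9989176861
Gamma = exp(-qT) * phi(d1) / (S * sigma * sqrt(T)) = 1.0000000000 * 0.2739981699 / (28.5400 * 0.6000 * 0.2886173938) = 0.055440

Answer: Gamma = 0.055440


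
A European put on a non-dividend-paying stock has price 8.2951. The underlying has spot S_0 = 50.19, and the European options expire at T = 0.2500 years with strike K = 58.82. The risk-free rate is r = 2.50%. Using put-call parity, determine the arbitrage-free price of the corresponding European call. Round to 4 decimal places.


Answer: Call price = 0.0316

Derivation:
Put-call parity: C - P = S_0 * exp(-qT) - K * exp(-rT).
S_0 * exp(-qT) = 50.1900 * 1.00000000 = 50.19000000
K * exp(-rT) = 58.8200 * 0.99376949 = 58.45352144
C = P + S*exp(-qT) - K*exp(-rT)
C = 8.2951 + 50.19000000 - 58.45352144 = 0.0316


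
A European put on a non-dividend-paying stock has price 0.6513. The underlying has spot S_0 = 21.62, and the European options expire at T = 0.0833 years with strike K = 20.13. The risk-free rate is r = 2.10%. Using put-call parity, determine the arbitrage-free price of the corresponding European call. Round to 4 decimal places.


Put-call parity: C - P = S_0 * exp(-qT) - K * exp(-rT).
S_0 * exp(-qT) = 21.6200 * 1.00000000 = 21.62000000
K * exp(-rT) = 20.1300 * 0.99825223 = 20.09481737
C = P + S*exp(-qT) - K*exp(-rT)
C = 0.6513 + 21.62000000 - 20.09481737 = 2.1765

Answer: Call price = 2.1765


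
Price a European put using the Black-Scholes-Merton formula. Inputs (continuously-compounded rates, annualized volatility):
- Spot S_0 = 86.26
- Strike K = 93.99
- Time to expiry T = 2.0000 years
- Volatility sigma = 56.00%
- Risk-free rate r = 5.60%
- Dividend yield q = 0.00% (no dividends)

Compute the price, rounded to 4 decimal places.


d1 = (ln(S/K) + (r - q + 0.5*sigma^2) * T) / (sigma * sqrt(T)) = 0.42903401
d2 = d1 - sigma * sqrt(T) = -0.36292559
exp(-rT) = 0.89404426; exp(-qT) = 1.00000000
P = K * exp(-rT) * N(-d2) - S_0 * exp(-qT) * N(-d1)
N(-d1) = 0.33394924; N(-d2) = 0.64166976
P = 93.9900 * 0.89404426 * 0.64166976 - 86.2600 * 1.00000000 * 0.33394924 = 25.1138

Answer: Price = 25.1138


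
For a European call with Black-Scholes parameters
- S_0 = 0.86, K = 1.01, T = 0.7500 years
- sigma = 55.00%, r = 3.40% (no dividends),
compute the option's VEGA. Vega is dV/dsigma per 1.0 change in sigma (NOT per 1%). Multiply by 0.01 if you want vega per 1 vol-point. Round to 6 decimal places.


d1 = -0.0458431242; d2 = -0.5221570963
phi(d1) = 0.3985232936; exp(-qT) = 1.0000000000; exp(-rT) = 0.9748223790
Vega = S * exp(-qT) * phi(d1) * sqrt(T) = 0.8600 * 1.0000000000 * 0.3985232936 * 0.8660254038 = 0.296813

Answer: Vega = 0.296813


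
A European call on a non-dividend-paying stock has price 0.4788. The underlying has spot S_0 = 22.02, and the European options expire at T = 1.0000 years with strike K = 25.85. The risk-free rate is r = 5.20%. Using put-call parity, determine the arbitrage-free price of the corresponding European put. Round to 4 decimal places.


Put-call parity: C - P = S_0 * exp(-qT) - K * exp(-rT).
S_0 * exp(-qT) = 22.0200 * 1.00000000 = 22.02000000
K * exp(-rT) = 25.8500 * 0.94932887 = 24.54015121
P = C - S*exp(-qT) + K*exp(-rT)
P = 0.4788 - 22.02000000 + 24.54015121 = 2.9990

Answer: Put price = 2.9990


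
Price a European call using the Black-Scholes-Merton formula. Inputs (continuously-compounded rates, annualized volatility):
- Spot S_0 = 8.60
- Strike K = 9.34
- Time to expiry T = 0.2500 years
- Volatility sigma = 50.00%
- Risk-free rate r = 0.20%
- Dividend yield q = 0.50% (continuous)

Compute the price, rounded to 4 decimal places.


Answer: Price = 0.5672

Derivation:
d1 = (ln(S/K) + (r - q + 0.5*sigma^2) * T) / (sigma * sqrt(T)) = -0.20817620
d2 = d1 - sigma * sqrt(T) = -0.45817620
exp(-rT) = 0.99950012; exp(-qT) = 0.99875078
C = S_0 * exp(-qT) * N(d1) - K * exp(-rT) * N(d2)
N(d1) = 0.41754570; N(d2) = 0.32341293
C = 8.6000 * 0.99875078 * 0.41754570 - 9.3400 * 0.99950012 * 0.32341293 = 0.5672


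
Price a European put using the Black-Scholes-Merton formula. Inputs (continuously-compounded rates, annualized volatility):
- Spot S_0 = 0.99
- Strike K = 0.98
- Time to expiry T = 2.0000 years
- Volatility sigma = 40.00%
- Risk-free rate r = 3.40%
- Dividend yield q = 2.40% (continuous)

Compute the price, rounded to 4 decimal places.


d1 = (ln(S/K) + (r - q + 0.5*sigma^2) * T) / (sigma * sqrt(T)) = 0.33614508
d2 = d1 - sigma * sqrt(T) = -0.22954035
exp(-rT) = 0.93426047; exp(-qT) = 0.95313379
P = K * exp(-rT) * N(-d2) - S_0 * exp(-qT) * N(-d1)
N(-d1) = 0.36838073; N(-d2) = 0.59077552
P = 0.9800 * 0.93426047 * 0.59077552 - 0.9900 * 0.95313379 * 0.36838073 = 0.1933

Answer: Price = 0.1933


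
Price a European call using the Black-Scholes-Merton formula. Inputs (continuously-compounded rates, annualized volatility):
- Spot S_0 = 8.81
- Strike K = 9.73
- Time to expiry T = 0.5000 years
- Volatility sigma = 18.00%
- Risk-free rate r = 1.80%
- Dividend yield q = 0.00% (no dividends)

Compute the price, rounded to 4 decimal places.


Answer: Price = 0.1647

Derivation:
d1 = (ln(S/K) + (r - q + 0.5*sigma^2) * T) / (sigma * sqrt(T)) = -0.64603205
d2 = d1 - sigma * sqrt(T) = -0.77331127
exp(-rT) = 0.99104038; exp(-qT) = 1.00000000
C = S_0 * exp(-qT) * N(d1) - K * exp(-rT) * N(d2)
N(d1) = 0.25912930; N(d2) = 0.21966909
C = 8.8100 * 1.00000000 * 0.25912930 - 9.7300 * 0.99104038 * 0.21966909 = 0.1647


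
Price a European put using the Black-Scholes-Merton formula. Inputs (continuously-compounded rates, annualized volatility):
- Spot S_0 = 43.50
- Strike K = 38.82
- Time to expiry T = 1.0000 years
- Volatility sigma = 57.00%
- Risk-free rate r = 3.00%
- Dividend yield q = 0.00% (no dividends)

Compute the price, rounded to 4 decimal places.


Answer: Price = 6.4722

Derivation:
d1 = (ln(S/K) + (r - q + 0.5*sigma^2) * T) / (sigma * sqrt(T)) = 0.53732519
d2 = d1 - sigma * sqrt(T) = -0.03267481
exp(-rT) = 0.97044553; exp(-qT) = 1.00000000
P = K * exp(-rT) * N(-d2) - S_0 * exp(-qT) * N(-d1)
N(-d1) = 0.29552150; N(-d2) = 0.51303304
P = 38.8200 * 0.97044553 * 0.51303304 - 43.5000 * 1.00000000 * 0.29552150 = 6.4722


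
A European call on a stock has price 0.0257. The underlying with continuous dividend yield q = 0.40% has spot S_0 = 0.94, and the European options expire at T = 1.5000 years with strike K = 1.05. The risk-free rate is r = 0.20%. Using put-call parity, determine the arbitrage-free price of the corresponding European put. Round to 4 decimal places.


Answer: Put price = 0.1382

Derivation:
Put-call parity: C - P = S_0 * exp(-qT) - K * exp(-rT).
S_0 * exp(-qT) = 0.9400 * 0.99401796 = 0.93437689
K * exp(-rT) = 1.0500 * 0.99700450 = 1.04685472
P = C - S*exp(-qT) + K*exp(-rT)
P = 0.0257 - 0.93437689 + 1.04685472 = 0.1382


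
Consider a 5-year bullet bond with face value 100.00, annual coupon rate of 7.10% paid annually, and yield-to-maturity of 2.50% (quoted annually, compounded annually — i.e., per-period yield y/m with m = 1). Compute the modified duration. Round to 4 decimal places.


Coupon per period c = face * coupon_rate / m = 7.100000
Periods per year m = 1; per-period yield y/m = 0.025000
Number of cashflows N = 5
Cashflows (t years, CF_t, discount factor 1/(1+y/m)^(m*t), PV):
  t = 1.0000: CF_t = 7.100000, DF = 0.975610, PV = 6.926829
  t = 2.0000: CF_t = 7.100000, DF = 0.951814, PV = 6.757882
  t = 3.0000: CF_t = 7.100000, DF = 0.928599, PV = 6.593056
  t = 4.0000: CF_t = 7.100000, DF = 0.905951, PV = 6.432250
  t = 5.0000: CF_t = 107.100000, DF = 0.883854, PV = 94.660794
Price P = sum_t PV_t = 121.370811
First compute Macaulay numerator sum_t t * PV_t:
  t * PV_t at t = 1.0000: 6.926829
  t * PV_t at t = 2.0000: 13.515764
  t * PV_t at t = 3.0000: 19.779167
  t * PV_t at t = 4.0000: 25.728998
  t * PV_t at t = 5.0000: 473.303971
Macaulay duration D = 539.254730 / 121.370811 = 4.443035
Modified duration = D / (1 + y/m) = 4.443035 / (1 + 0.025000) = 4.334668

Answer: Modified duration = 4.3347


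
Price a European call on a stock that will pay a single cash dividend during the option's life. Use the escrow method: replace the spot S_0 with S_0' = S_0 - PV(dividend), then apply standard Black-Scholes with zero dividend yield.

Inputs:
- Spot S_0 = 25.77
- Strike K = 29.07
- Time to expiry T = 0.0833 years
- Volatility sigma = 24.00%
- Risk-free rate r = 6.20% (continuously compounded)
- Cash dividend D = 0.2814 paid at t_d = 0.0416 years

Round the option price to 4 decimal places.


Answer: Price = 0.0253

Derivation:
PV(D) = D * exp(-r * t_d) = 0.2814 * 0.99742412 = 0.28067515
S_0' = S_0 - PV(D) = 25.7700 - 0.28067515 = 25.48932485
d1 = (ln(S_0'/K) + (r + sigma^2/2)*T) / (sigma*sqrt(T)) = -1.78845977
d2 = d1 - sigma*sqrt(T) = -1.85772794
exp(-rT) = 0.99484871
N(d1) = 0.03685093; N(d2) = 0.03160383
C = S_0' * N(d1) - K * exp(-rT) * N(d2) = 25.48932485 * 0.03685093 - 29.0700 * 0.99484871 * 0.03160383 = 0.0253


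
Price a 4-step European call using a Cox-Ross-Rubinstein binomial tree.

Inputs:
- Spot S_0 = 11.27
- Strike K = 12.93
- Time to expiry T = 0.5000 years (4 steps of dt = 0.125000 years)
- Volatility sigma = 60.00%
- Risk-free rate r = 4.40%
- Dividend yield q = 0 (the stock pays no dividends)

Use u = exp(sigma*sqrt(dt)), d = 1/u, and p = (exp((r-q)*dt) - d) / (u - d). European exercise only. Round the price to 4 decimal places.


dt = T/N = 0.125000
u = exp(sigma*sqrt(dt)) = 1.236311; d = 1/u = 0.808858
p = (exp((r-q)*dt) - d) / (u - d) = 0.460067
Discount per step: exp(-r*dt) = 0.994515
Stock lattice S(k, i) with i counting down-moves:
  k=0: S(0,0) = 11.2700
  k=1: S(1,0) = 13.9332; S(1,1) = 9.1158
  k=2: S(2,0) = 17.2258; S(2,1) = 11.2700; S(2,2) = 7.3734
  k=3: S(3,0) = 21.2965; S(3,1) = 13.9332; S(3,2) = 9.1158; S(3,3) = 5.9640
  k=4: S(4,0) = 26.3290; S(4,1) = 17.2258; S(4,2) = 11.2700; S(4,3) = 7.3734; S(4,4) = 4.8241
Terminal payoffs V(N, i) = max(S_T - K, 0):
  V(4,0) = 13.399039; V(4,1) = 4.295802; V(4,2) = 0.000000; V(4,3) = 0.000000; V(4,4) = 0.000000
Backward induction: V(k, i) = exp(-r*dt) * [p * V(k+1, i) + (1-p) * V(k+1, i+1)].
  V(3,0) = exp(-r*dt) * [p*13.399039 + (1-p)*4.295802] = 8.437371
  V(3,1) = exp(-r*dt) * [p*4.295802 + (1-p)*0.000000] = 1.965518
  V(3,2) = exp(-r*dt) * [p*0.000000 + (1-p)*0.000000] = 0.000000
  V(3,3) = exp(-r*dt) * [p*0.000000 + (1-p)*0.000000] = 0.000000
  V(2,0) = exp(-r*dt) * [p*8.437371 + (1-p)*1.965518] = 4.915894
  V(2,1) = exp(-r*dt) * [p*1.965518 + (1-p)*0.000000] = 0.899311
  V(2,2) = exp(-r*dt) * [p*0.000000 + (1-p)*0.000000] = 0.000000
  V(1,0) = exp(-r*dt) * [p*4.915894 + (1-p)*0.899311] = 2.732141
  V(1,1) = exp(-r*dt) * [p*0.899311 + (1-p)*0.000000] = 0.411474
  V(0,0) = exp(-r*dt) * [p*2.732141 + (1-p)*0.411474] = 1.471024

Answer: Price = V(0,0) = 1.4710


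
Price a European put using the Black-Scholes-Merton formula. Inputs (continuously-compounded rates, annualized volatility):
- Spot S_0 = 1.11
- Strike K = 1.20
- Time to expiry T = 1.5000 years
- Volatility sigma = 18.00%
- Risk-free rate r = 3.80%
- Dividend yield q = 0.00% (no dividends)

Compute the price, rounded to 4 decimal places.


Answer: Price = 0.1107

Derivation:
d1 = (ln(S/K) + (r - q + 0.5*sigma^2) * T) / (sigma * sqrt(T)) = 0.01514356
d2 = d1 - sigma * sqrt(T) = -0.20531052
exp(-rT) = 0.94459407; exp(-qT) = 1.00000000
P = K * exp(-rT) * N(-d2) - S_0 * exp(-qT) * N(-d1)
N(-d1) = 0.49395883; N(-d2) = 0.58133524
P = 1.2000 * 0.94459407 * 0.58133524 - 1.1100 * 1.00000000 * 0.49395883 = 0.1107


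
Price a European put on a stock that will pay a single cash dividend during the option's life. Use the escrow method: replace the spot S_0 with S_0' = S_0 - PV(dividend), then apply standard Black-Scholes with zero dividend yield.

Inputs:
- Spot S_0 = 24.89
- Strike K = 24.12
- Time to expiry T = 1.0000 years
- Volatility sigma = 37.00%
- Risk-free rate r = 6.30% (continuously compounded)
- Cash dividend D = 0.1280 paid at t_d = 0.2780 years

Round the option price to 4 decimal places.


Answer: Price = 2.5206

Derivation:
PV(D) = D * exp(-r * t_d) = 0.1280 * 0.98263848 = 0.12577773
S_0' = S_0 - PV(D) = 24.8900 - 0.12577773 = 24.76422227
d1 = (ln(S_0'/K) + (r + sigma^2/2)*T) / (sigma*sqrt(T)) = 0.42650970
d2 = d1 - sigma*sqrt(T) = 0.05650970
exp(-rT) = 0.93894347
N(-d1) = 0.33486824; N(-d2) = 0.47746788
P = K * exp(-rT) * N(-d2) - S_0' * N(-d1) = 24.1200 * 0.93894347 * 0.47746788 - 24.76422227 * 0.33486824 = 2.5206


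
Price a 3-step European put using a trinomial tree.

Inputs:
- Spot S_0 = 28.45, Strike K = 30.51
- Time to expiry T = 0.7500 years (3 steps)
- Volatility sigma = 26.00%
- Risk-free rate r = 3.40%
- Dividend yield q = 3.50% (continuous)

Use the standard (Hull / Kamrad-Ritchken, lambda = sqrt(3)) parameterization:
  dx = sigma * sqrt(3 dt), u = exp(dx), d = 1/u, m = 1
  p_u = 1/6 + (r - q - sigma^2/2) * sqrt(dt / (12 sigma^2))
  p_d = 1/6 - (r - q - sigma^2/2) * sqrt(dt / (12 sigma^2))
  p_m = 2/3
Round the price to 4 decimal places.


Answer: Price = V(0,0) = 3.7511

Derivation:
dt = T/N = 0.250000; dx = sigma*sqrt(3*dt) = 0.225167
u = exp(dx) = 1.252531; d = 1/u = 0.798383
p_u = 0.147348, p_m = 0.666667, p_d = 0.185986
Discount per step: exp(-r*dt) = 0.991536
Stock lattice S(k, j) with j the centered position index:
  k=0: S(0,+0) = 28.4500
  k=1: S(1,-1) = 22.7140; S(1,+0) = 28.4500; S(1,+1) = 35.6345
  k=2: S(2,-2) = 18.1345; S(2,-1) = 22.7140; S(2,+0) = 28.4500; S(2,+1) = 35.6345; S(2,+2) = 44.6334
  k=3: S(3,-3) = 14.4783; S(3,-2) = 18.1345; S(3,-1) = 22.7140; S(3,+0) = 28.4500; S(3,+1) = 35.6345; S(3,+2) = 44.6334; S(3,+3) = 55.9047
Terminal payoffs V(N, j) = max(K - S_T, 0):
  V(3,-3) = 16.031738; V(3,-2) = 12.375523; V(3,-1) = 7.795998; V(3,+0) = 2.060000; V(3,+1) = 0.000000; V(3,+2) = 0.000000; V(3,+3) = 0.000000
Backward induction: V(k, j) = exp(-r*dt) * [p_u * V(k+1, j+1) + p_m * V(k+1, j) + p_d * V(k+1, j-1)]
  V(2,-2) = exp(-r*dt) * [p_u*7.795998 + p_m*12.375523 + p_d*16.031738] = 12.275954
  V(2,-1) = exp(-r*dt) * [p_u*2.060000 + p_m*7.795998 + p_d*12.375523] = 7.736498
  V(2,+0) = exp(-r*dt) * [p_u*0.000000 + p_m*2.060000 + p_d*7.795998] = 2.799381
  V(2,+1) = exp(-r*dt) * [p_u*0.000000 + p_m*0.000000 + p_d*2.060000] = 0.379888
  V(2,+2) = exp(-r*dt) * [p_u*0.000000 + p_m*0.000000 + p_d*0.000000] = 0.000000
  V(1,-1) = exp(-r*dt) * [p_u*2.799381 + p_m*7.736498 + p_d*12.275954] = 7.786829
  V(1,+0) = exp(-r*dt) * [p_u*0.379888 + p_m*2.799381 + p_d*7.736498] = 3.332659
  V(1,+1) = exp(-r*dt) * [p_u*0.000000 + p_m*0.379888 + p_d*2.799381] = 0.767353
  V(0,+0) = exp(-r*dt) * [p_u*0.767353 + p_m*3.332659 + p_d*7.786829] = 3.751060


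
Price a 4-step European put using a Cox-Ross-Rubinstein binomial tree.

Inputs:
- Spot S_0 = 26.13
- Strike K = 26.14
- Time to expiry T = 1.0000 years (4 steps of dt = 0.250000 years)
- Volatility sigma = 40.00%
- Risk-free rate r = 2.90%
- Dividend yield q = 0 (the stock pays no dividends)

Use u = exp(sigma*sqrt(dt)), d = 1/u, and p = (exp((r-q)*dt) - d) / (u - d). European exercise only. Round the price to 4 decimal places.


Answer: Price = V(0,0) = 3.4816

Derivation:
dt = T/N = 0.250000
u = exp(sigma*sqrt(dt)) = 1.221403; d = 1/u = 0.818731
p = (exp((r-q)*dt) - d) / (u - d) = 0.468236
Discount per step: exp(-r*dt) = 0.992776
Stock lattice S(k, i) with i counting down-moves:
  k=0: S(0,0) = 26.1300
  k=1: S(1,0) = 31.9153; S(1,1) = 21.3934
  k=2: S(2,0) = 38.9814; S(2,1) = 26.1300; S(2,2) = 17.5155
  k=3: S(3,0) = 47.6120; S(3,1) = 31.9153; S(3,2) = 21.3934; S(3,3) = 14.3404
  k=4: S(4,0) = 58.1534; S(4,1) = 38.9814; S(4,2) = 26.1300; S(4,3) = 17.5155; S(4,4) = 11.7410
Terminal payoffs V(N, i) = max(K - S_T, 0):
  V(4,0) = 0.000000; V(4,1) = 0.000000; V(4,2) = 0.010000; V(4,3) = 8.624537; V(4,4) = 14.399034
Backward induction: V(k, i) = exp(-r*dt) * [p * V(k+1, i) + (1-p) * V(k+1, i+1)].
  V(3,0) = exp(-r*dt) * [p*0.000000 + (1-p)*0.000000] = 0.000000
  V(3,1) = exp(-r*dt) * [p*0.000000 + (1-p)*0.010000] = 0.005279
  V(3,2) = exp(-r*dt) * [p*0.010000 + (1-p)*8.624537] = 4.557736
  V(3,3) = exp(-r*dt) * [p*8.624537 + (1-p)*14.399034] = 11.610722
  V(2,0) = exp(-r*dt) * [p*0.000000 + (1-p)*0.005279] = 0.002787
  V(2,1) = exp(-r*dt) * [p*0.005279 + (1-p)*4.557736] = 2.408585
  V(2,2) = exp(-r*dt) * [p*4.557736 + (1-p)*11.610722] = 8.248242
  V(1,0) = exp(-r*dt) * [p*0.002787 + (1-p)*2.408585] = 1.272842
  V(1,1) = exp(-r*dt) * [p*2.408585 + (1-p)*8.248242] = 5.474072
  V(0,0) = exp(-r*dt) * [p*1.272842 + (1-p)*5.474072] = 3.481571


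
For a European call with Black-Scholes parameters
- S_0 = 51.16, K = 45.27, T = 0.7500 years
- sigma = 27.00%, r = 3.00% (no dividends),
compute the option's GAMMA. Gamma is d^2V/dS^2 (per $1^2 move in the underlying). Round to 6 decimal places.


d1 = 0.7362324242; d2 = 0.5024055652
phi(d1) = 0.3042341559; exp(-qT) = 1.0000000000; exp(-rT) = 0.9777512372
Gamma = exp(-qT) * phi(d1) / (S * sigma * sqrt(T)) = 1.0000000000 * 0.3042341559 / (51.1600 * 0.2700 * 0.8660254038) = 0.025432

Answer: Gamma = 0.025432


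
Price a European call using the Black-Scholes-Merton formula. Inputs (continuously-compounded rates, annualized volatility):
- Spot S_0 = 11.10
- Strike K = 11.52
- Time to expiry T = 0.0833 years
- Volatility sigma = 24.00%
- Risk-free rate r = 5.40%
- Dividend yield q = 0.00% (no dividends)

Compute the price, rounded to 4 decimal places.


Answer: Price = 0.1616

Derivation:
d1 = (ln(S/K) + (r - q + 0.5*sigma^2) * T) / (sigma * sqrt(T)) = -0.43659743
d2 = d1 - sigma * sqrt(T) = -0.50586560
exp(-rT) = 0.99551190; exp(-qT) = 1.00000000
C = S_0 * exp(-qT) * N(d1) - K * exp(-rT) * N(d2)
N(d1) = 0.33120166; N(d2) = 0.30647550
C = 11.1000 * 1.00000000 * 0.33120166 - 11.5200 * 0.99551190 * 0.30647550 = 0.1616


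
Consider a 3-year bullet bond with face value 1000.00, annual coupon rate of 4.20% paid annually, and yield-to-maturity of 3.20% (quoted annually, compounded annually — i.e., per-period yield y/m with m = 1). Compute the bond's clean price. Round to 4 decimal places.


Coupon per period c = face * coupon_rate / m = 42.000000
Periods per year m = 1; per-period yield y/m = 0.032000
Number of cashflows N = 3
Cashflows (t years, CF_t, discount factor 1/(1+y/m)^(m*t), PV):
  t = 1.0000: CF_t = 42.000000, DF = 0.968992, PV = 40.697674
  t = 2.0000: CF_t = 42.000000, DF = 0.938946, PV = 39.435731
  t = 3.0000: CF_t = 1042.000000, DF = 0.909831, PV = 948.044291
Price P = sum_t PV_t = 1028.177696

Answer: Price = 1028.1777


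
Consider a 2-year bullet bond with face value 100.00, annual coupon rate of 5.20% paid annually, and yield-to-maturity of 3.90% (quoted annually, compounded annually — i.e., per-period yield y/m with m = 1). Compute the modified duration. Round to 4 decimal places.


Coupon per period c = face * coupon_rate / m = 5.200000
Periods per year m = 1; per-period yield y/m = 0.039000
Number of cashflows N = 2
Cashflows (t years, CF_t, discount factor 1/(1+y/m)^(m*t), PV):
  t = 1.0000: CF_t = 5.200000, DF = 0.962464, PV = 5.004812
  t = 2.0000: CF_t = 105.200000, DF = 0.926337, PV = 97.450629
Price P = sum_t PV_t = 102.455441
First compute Macaulay numerator sum_t t * PV_t:
  t * PV_t at t = 1.0000: 5.004812
  t * PV_t at t = 2.0000: 194.901257
Macaulay duration D = 199.906069 / 102.455441 = 1.951151
Modified duration = D / (1 + y/m) = 1.951151 / (1 + 0.039000) = 1.877913

Answer: Modified duration = 1.8779


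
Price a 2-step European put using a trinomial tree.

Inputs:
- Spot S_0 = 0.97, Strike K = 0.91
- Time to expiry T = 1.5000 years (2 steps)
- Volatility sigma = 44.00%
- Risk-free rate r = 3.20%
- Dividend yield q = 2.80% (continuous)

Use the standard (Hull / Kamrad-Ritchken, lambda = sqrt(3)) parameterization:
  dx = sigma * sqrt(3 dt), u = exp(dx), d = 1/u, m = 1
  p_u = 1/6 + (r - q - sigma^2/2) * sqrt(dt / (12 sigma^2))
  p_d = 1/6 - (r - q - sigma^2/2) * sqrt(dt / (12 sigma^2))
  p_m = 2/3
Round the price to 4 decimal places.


Answer: Price = V(0,0) = 0.1438

Derivation:
dt = T/N = 0.750000; dx = sigma*sqrt(3*dt) = 0.660000
u = exp(dx) = 1.934792; d = 1/u = 0.516851
p_u = 0.113939, p_m = 0.666667, p_d = 0.219394
Discount per step: exp(-r*dt) = 0.976286
Stock lattice S(k, j) with j the centered position index:
  k=0: S(0,+0) = 0.9700
  k=1: S(1,-1) = 0.5013; S(1,+0) = 0.9700; S(1,+1) = 1.8767
  k=2: S(2,-2) = 0.2591; S(2,-1) = 0.5013; S(2,+0) = 0.9700; S(2,+1) = 1.8767; S(2,+2) = 3.6311
Terminal payoffs V(N, j) = max(K - S_T, 0):
  V(2,-2) = 0.650879; V(2,-1) = 0.408654; V(2,+0) = 0.000000; V(2,+1) = 0.000000; V(2,+2) = 0.000000
Backward induction: V(k, j) = exp(-r*dt) * [p_u * V(k+1, j+1) + p_m * V(k+1, j) + p_d * V(k+1, j-1)]
  V(1,-1) = exp(-r*dt) * [p_u*0.000000 + p_m*0.408654 + p_d*0.650879] = 0.405388
  V(1,+0) = exp(-r*dt) * [p_u*0.000000 + p_m*0.000000 + p_d*0.408654] = 0.087530
  V(1,+1) = exp(-r*dt) * [p_u*0.000000 + p_m*0.000000 + p_d*0.000000] = 0.000000
  V(0,+0) = exp(-r*dt) * [p_u*0.000000 + p_m*0.087530 + p_d*0.405388] = 0.143800


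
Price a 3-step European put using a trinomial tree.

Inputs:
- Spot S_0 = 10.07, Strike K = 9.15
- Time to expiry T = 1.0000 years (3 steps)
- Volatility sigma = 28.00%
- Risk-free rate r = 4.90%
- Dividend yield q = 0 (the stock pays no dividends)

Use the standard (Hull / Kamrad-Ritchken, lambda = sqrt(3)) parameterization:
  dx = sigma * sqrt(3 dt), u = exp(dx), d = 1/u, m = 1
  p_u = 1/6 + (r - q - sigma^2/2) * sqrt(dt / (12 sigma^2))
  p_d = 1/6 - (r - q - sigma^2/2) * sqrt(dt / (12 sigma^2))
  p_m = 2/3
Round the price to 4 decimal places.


Answer: Price = V(0,0) = 0.5203

Derivation:
dt = T/N = 0.333333; dx = sigma*sqrt(3*dt) = 0.280000
u = exp(dx) = 1.323130; d = 1/u = 0.755784
p_u = 0.172500, p_m = 0.666667, p_d = 0.160833
Discount per step: exp(-r*dt) = 0.983799
Stock lattice S(k, j) with j the centered position index:
  k=0: S(0,+0) = 10.0700
  k=1: S(1,-1) = 7.6107; S(1,+0) = 10.0700; S(1,+1) = 13.3239
  k=2: S(2,-2) = 5.7521; S(2,-1) = 7.6107; S(2,+0) = 10.0700; S(2,+1) = 13.3239; S(2,+2) = 17.6293
  k=3: S(3,-3) = 4.3473; S(3,-2) = 5.7521; S(3,-1) = 7.6107; S(3,+0) = 10.0700; S(3,+1) = 13.3239; S(3,+2) = 17.6293; S(3,+3) = 23.3258
Terminal payoffs V(N, j) = max(K - S_T, 0):
  V(3,-3) = 4.802675; V(3,-2) = 3.397925; V(3,-1) = 1.539258; V(3,+0) = 0.000000; V(3,+1) = 0.000000; V(3,+2) = 0.000000; V(3,+3) = 0.000000
Backward induction: V(k, j) = exp(-r*dt) * [p_u * V(k+1, j+1) + p_m * V(k+1, j) + p_d * V(k+1, j-1)]
  V(2,-2) = exp(-r*dt) * [p_u*1.539258 + p_m*3.397925 + p_d*4.802675] = 3.249721
  V(2,-1) = exp(-r*dt) * [p_u*0.000000 + p_m*1.539258 + p_d*3.397925] = 1.547193
  V(2,+0) = exp(-r*dt) * [p_u*0.000000 + p_m*0.000000 + p_d*1.539258] = 0.243553
  V(2,+1) = exp(-r*dt) * [p_u*0.000000 + p_m*0.000000 + p_d*0.000000] = 0.000000
  V(2,+2) = exp(-r*dt) * [p_u*0.000000 + p_m*0.000000 + p_d*0.000000] = 0.000000
  V(1,-1) = exp(-r*dt) * [p_u*0.243553 + p_m*1.547193 + p_d*3.249721] = 1.570280
  V(1,+0) = exp(-r*dt) * [p_u*0.000000 + p_m*0.243553 + p_d*1.547193] = 0.404547
  V(1,+1) = exp(-r*dt) * [p_u*0.000000 + p_m*0.000000 + p_d*0.243553] = 0.038537
  V(0,+0) = exp(-r*dt) * [p_u*0.038537 + p_m*0.404547 + p_d*1.570280] = 0.520331
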